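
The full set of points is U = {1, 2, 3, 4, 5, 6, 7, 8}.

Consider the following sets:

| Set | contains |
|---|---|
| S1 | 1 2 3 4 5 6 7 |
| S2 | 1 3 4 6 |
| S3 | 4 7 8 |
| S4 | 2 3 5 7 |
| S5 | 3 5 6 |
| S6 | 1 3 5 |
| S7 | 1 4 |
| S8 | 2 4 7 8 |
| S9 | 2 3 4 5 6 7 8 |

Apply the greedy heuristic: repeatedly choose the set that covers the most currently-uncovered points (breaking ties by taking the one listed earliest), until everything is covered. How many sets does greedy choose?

Greedy: pick S1 (covers 7 new) → pick S3 (covers 1 new). Total picks: 2.

2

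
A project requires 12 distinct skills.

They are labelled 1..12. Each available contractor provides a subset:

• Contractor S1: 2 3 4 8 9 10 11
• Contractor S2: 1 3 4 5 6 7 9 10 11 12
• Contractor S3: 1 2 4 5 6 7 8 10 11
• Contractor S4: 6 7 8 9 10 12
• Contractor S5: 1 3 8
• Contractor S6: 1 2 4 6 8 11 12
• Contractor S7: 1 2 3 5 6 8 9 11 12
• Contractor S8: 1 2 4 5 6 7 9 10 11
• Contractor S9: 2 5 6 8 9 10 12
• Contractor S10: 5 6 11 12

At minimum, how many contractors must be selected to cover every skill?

S3 and S7 together: S3 ∪ S7 = {1, 2, 3, 4, 5, 6, 7, 8, 9, 10, 11, 12} — every skill is covered.
No single contractor has all 12 skills (the largest, S2, has 10), so 2 is optimal.

2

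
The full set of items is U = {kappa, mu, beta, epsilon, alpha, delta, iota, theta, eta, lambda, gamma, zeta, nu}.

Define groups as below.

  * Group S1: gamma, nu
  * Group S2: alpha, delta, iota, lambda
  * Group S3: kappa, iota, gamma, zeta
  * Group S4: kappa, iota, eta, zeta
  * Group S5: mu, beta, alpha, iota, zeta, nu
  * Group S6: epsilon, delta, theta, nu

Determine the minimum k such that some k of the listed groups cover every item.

5

S1 and S2 and S4 and S5 and S6 together: S1 ∪ S2 ∪ S4 ∪ S5 ∪ S6 = {kappa, mu, beta, epsilon, alpha, delta, iota, theta, eta, lambda, gamma, zeta, nu} — every item is covered.
No 4 of the 6 groups cover everything (all 15 combinations miss at least one item), so 5 is optimal.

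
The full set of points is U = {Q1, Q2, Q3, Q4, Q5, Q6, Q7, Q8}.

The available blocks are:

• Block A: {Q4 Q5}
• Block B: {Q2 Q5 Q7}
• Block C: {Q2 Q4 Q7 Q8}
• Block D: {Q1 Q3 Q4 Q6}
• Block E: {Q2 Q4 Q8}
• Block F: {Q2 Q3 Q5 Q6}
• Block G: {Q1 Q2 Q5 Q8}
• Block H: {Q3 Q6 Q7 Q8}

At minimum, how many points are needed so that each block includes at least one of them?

3

The 3 points {Q3, Q4, Q5} hit every block.
No choice of 2 points meets every block, so 3 is the minimum.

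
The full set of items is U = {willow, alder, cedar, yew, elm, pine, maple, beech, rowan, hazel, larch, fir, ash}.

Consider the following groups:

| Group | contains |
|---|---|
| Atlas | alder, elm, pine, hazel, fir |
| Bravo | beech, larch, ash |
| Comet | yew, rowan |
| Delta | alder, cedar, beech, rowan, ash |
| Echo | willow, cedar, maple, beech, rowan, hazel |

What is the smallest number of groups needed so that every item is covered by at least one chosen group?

4

Take {Atlas, Bravo, Comet, Echo}. Their union is {willow, alder, cedar, yew, elm, pine, maple, beech, rowan, hazel, larch, fir, ash}, which is all 13 items.
Only Comet contains yew, so Comet is forced; the remaining 11 items need at least 3 more groups (each remaining group adds at most 5) — so at least 4 groups are needed, and 4 is optimal.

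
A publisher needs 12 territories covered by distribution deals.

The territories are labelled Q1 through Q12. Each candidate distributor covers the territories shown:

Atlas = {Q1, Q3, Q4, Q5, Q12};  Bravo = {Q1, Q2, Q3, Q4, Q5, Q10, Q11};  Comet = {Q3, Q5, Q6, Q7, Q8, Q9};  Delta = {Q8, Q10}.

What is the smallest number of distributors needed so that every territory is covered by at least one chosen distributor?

3

Take {Atlas, Bravo, Comet}. Their union is {Q1, Q2, Q3, Q4, Q5, Q6, Q7, Q8, Q9, Q10, Q11, Q12}, which is all 12 territories.
Only Bravo contains Q2, so Bravo is forced; the remaining 5 territories need at least 2 more distributors (each remaining distributor adds at most 4) — so at least 3 distributors are needed, and 3 is optimal.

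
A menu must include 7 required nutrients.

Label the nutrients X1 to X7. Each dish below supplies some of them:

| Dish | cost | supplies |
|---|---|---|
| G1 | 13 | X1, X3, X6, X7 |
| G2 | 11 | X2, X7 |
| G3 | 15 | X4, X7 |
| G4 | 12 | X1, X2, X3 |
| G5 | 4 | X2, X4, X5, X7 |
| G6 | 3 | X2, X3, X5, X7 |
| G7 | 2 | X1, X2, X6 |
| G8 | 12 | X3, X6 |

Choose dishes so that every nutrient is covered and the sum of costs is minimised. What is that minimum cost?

G5, G6, G7 together cover every nutrient (G5 ∪ G6 ∪ G7 = {X1, X2, X3, X4, X5, X6, X7}); total cost 4 + 3 + 2 = 9.
No covering selection has total cost below 9.

9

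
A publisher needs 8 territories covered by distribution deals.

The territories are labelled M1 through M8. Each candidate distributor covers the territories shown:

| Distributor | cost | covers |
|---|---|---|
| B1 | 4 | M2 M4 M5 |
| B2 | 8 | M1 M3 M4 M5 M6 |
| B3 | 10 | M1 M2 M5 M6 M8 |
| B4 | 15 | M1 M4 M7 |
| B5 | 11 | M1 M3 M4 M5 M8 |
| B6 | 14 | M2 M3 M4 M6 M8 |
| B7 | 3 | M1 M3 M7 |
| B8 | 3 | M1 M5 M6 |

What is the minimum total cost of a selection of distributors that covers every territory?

17

B1, B3, B7 together cover every territory (B1 ∪ B3 ∪ B7 = {M1, M2, M3, M4, M5, M6, M7, M8}); total cost 4 + 10 + 3 = 17.
The greedy pick B7, B1, B8, B3 costs 20; no covering selection beats 17.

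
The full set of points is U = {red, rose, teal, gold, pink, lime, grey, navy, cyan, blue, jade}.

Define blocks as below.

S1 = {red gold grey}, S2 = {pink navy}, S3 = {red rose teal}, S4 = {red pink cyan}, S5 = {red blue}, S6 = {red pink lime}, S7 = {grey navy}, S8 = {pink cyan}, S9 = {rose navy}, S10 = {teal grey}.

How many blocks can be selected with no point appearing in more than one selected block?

4

S5, S8, S9, S10 are pairwise disjoint (S5={red,blue}; S8={pink,cyan}; S9={rose,navy}; S10={teal,grey}).
Every remaining block overlaps one of these, and no 5 of the listed blocks are pairwise disjoint, so 4 is the maximum.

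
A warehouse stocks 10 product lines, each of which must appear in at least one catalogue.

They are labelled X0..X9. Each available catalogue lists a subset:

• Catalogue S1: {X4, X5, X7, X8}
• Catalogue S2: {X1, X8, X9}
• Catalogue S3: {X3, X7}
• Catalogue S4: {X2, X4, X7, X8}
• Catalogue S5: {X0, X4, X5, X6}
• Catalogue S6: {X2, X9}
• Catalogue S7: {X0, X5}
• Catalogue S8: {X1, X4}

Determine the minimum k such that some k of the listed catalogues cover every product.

4

S2 and S3 and S5 and S6 together: S2 ∪ S3 ∪ S5 ∪ S6 = {X0, X1, X2, X3, X4, X5, X6, X7, X8, X9} — every product is covered.
No 3 of the 8 catalogues cover everything (all 56 combinations miss at least one product), so 4 is optimal.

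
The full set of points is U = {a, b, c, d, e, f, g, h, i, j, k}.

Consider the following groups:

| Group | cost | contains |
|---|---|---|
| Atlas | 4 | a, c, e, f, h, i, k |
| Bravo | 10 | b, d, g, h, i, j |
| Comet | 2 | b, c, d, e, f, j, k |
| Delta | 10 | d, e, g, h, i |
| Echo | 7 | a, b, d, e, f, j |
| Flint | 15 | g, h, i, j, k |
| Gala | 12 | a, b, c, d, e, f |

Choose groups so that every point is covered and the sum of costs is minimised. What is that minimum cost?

14

Atlas, Bravo together cover every point (Atlas ∪ Bravo = {a, b, c, d, e, f, g, h, i, j, k}); total cost 4 + 10 = 14.
The greedy pick Comet, Atlas, Bravo costs 16; no covering selection beats 14.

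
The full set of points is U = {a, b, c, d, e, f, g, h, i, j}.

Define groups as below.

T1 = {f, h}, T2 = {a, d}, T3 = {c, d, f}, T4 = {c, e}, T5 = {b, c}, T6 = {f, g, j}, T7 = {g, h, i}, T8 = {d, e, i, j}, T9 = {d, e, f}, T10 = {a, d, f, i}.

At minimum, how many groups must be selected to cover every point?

4

Take {T5, T7, T8, T10}. Their union is {a, b, c, d, e, f, g, h, i, j}, which is all 10 points.
No 3 of the 10 groups cover everything (all 120 combinations miss at least one point), so 4 is optimal.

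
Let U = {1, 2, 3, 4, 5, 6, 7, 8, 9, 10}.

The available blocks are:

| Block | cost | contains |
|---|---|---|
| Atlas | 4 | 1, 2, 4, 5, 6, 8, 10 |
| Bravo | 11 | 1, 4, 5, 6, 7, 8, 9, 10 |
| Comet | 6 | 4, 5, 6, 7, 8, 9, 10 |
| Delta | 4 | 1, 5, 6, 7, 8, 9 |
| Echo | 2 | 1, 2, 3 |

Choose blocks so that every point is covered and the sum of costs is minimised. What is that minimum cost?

Comet, Echo together cover every point (Comet ∪ Echo = {1, 2, 3, 4, 5, 6, 7, 8, 9, 10}); total cost 6 + 2 = 8.
The greedy pick Atlas, Delta, Echo costs 10; no covering selection beats 8.

8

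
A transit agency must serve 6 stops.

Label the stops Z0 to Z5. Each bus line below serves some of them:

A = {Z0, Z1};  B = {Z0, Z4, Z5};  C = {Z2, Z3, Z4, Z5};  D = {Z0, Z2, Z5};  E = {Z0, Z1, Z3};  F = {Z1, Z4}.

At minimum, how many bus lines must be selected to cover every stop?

C and E together: C ∪ E = {Z0, Z1, Z2, Z3, Z4, Z5} — every stop is covered.
No single bus line has all 6 stops (the largest, C, has 4), so 2 is optimal.

2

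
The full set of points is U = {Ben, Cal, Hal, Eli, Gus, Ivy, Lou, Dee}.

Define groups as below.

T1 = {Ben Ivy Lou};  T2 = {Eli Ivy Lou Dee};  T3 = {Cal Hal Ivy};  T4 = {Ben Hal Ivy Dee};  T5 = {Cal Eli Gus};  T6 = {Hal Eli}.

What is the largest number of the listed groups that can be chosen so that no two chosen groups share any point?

T4, T5 are pairwise disjoint (T4={Ben,Hal,Ivy,Dee}; T5={Cal,Eli,Gus}).
Every remaining group overlaps one of these, and no 3 of the listed groups are pairwise disjoint, so 2 is the maximum.

2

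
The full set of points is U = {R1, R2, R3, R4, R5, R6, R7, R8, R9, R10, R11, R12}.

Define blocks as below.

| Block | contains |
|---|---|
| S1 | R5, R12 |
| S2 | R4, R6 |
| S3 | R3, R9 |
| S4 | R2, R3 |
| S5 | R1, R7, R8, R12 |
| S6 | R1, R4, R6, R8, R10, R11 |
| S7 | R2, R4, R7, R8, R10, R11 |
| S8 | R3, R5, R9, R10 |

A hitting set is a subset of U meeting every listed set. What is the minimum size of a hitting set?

3

The 3 points {R3, R4, R12} hit every block.
The blocks S2, S4, S5 are pairwise disjoint, so any hitting set needs a separate point for each — at least 3. Hence 3 is optimal.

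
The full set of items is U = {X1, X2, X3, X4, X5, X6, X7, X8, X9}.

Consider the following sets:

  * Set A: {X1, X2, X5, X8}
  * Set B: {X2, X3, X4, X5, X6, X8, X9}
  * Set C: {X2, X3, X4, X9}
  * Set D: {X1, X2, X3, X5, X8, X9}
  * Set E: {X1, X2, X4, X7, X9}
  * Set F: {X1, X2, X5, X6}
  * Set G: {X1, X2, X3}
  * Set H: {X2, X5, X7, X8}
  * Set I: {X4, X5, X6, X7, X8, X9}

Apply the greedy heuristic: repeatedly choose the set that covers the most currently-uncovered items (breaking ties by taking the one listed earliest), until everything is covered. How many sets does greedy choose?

Greedy: pick B (covers 7 new) → pick E (covers 2 new). Total picks: 2.

2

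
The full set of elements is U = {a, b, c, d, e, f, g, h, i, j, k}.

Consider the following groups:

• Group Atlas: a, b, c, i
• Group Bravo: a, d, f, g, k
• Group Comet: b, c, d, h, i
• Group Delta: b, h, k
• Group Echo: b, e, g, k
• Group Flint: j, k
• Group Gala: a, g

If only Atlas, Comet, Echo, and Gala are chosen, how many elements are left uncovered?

Union of Atlas, Comet, Echo, Gala = {a, b, c, d, e, g, h, i, k}.
Not covered: f, j — 2 elements.

2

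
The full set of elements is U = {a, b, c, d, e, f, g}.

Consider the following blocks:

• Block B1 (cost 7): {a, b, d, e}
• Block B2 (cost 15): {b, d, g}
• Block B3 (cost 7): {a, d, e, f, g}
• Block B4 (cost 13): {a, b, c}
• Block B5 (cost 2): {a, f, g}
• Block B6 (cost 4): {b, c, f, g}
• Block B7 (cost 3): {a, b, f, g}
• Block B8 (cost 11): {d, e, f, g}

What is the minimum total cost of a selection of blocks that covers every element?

11

B1, B6 together cover every element (B1 ∪ B6 = {a, b, c, d, e, f, g}); total cost 7 + 4 = 11.
The greedy pick B5, B6, B1 costs 13; no covering selection beats 11.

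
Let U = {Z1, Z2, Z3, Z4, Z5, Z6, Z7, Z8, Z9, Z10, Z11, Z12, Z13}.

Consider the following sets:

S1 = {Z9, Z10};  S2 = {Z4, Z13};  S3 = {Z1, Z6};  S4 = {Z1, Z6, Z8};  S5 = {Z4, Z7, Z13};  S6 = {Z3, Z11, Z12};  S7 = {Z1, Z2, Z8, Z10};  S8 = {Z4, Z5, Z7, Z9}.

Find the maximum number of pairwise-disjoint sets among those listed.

4

S1, S2, S3, S6 are pairwise disjoint (S1={Z9,Z10}; S2={Z4,Z13}; S3={Z1,Z6}; S6={Z3,Z11,Z12}).
Every remaining set overlaps one of these, and no 5 of the listed sets are pairwise disjoint, so 4 is the maximum.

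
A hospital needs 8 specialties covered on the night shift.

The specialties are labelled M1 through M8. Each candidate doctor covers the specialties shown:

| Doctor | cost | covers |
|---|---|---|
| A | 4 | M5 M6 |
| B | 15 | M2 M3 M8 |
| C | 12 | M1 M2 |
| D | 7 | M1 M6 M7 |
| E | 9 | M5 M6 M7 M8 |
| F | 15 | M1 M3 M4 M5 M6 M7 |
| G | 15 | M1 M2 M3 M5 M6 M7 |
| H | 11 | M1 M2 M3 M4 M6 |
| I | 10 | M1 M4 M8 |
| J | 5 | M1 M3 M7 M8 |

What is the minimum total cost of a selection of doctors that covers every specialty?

20

E, H together cover every specialty (E ∪ H = {M1, M2, M3, M4, M5, M6, M7, M8}); total cost 9 + 11 = 20.
No covering selection has total cost below 20.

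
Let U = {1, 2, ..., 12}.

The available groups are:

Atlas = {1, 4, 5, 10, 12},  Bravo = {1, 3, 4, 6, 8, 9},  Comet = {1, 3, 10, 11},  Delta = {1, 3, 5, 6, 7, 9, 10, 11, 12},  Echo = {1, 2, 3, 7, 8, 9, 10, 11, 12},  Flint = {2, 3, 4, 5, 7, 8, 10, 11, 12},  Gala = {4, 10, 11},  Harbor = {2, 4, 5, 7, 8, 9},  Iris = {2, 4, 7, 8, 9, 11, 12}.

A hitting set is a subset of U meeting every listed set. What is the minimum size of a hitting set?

2

Take H = {9, 10}. Each listed group contains at least one of these, so H is a hitting set of size 2.
The groups Comet, Harbor are pairwise disjoint, so any hitting set needs a separate element for each — at least 2. Hence 2 is optimal.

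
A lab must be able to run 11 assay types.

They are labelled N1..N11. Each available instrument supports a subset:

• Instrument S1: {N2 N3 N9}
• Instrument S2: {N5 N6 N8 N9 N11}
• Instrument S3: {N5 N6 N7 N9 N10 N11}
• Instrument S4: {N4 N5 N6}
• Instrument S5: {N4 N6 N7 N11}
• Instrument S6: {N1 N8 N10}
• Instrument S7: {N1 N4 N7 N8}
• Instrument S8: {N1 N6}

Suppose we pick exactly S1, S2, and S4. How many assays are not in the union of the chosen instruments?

Union of S1, S2, S4 = {N2, N3, N4, N5, N6, N8, N9, N11}.
Not covered: N1, N7, N10 — 3 assays.

3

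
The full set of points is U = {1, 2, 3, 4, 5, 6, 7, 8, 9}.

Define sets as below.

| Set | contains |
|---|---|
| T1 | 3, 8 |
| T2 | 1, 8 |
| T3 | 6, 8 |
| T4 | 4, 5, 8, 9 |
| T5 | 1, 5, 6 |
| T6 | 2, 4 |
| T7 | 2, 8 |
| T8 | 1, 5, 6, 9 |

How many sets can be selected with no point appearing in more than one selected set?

3

T1, T6, T8 are pairwise disjoint (T1={3,8}; T6={2,4}; T8={1,5,6,9}).
Every remaining set overlaps one of these, and no 4 of the listed sets are pairwise disjoint, so 3 is the maximum.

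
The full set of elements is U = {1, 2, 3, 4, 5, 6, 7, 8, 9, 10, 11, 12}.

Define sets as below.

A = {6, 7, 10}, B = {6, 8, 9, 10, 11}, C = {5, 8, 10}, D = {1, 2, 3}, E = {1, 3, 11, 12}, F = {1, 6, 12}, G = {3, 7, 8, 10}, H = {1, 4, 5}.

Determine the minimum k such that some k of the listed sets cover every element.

B, D, F, G, and H cover everything between them: the union {1, 2, 3, 4, 5, 6, 7, 8, 9, 10, 11, 12} is all of U.
No 4 of the 8 sets cover everything (all 70 combinations miss at least one element), so 5 is optimal.

5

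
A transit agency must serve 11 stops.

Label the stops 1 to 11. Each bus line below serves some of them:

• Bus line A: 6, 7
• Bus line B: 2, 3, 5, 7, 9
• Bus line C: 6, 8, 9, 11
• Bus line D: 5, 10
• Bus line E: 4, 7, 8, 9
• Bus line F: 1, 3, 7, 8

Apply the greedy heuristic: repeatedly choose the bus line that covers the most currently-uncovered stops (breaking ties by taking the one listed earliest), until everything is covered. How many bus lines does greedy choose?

5

Greedy: pick B (covers 5 new) → pick C (covers 3 new) → pick D (covers 1 new) → pick E (covers 1 new) → pick F (covers 1 new). Total picks: 5.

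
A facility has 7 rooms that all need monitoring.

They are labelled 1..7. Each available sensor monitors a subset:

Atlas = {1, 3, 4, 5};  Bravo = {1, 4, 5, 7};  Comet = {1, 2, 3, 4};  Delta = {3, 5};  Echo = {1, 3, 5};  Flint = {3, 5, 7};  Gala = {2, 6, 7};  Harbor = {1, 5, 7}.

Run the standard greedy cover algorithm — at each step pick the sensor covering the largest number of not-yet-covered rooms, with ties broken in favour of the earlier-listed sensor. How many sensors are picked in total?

2

Greedy: pick Atlas (covers 4 new) → pick Gala (covers 3 new). Total picks: 2.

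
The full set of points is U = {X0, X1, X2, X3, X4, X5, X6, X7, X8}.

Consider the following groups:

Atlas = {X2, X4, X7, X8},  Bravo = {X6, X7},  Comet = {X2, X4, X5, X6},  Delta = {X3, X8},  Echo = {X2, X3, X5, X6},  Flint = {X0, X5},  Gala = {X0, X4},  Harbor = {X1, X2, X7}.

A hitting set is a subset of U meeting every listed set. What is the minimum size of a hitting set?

4

H = {X0, X5, X7, X8} meets every group (each contains at least one member of H), and |H| = 4.
No choice of 3 points meets every group, so 4 is the minimum.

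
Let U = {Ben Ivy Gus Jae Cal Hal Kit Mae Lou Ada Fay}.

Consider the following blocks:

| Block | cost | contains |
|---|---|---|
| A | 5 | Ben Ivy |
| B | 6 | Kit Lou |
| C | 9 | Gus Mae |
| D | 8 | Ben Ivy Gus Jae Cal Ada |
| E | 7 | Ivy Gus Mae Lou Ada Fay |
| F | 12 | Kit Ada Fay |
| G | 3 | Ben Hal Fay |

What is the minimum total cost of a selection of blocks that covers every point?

24

B, D, E, G together cover every point (B ∪ D ∪ E ∪ G = {Ben, Ivy, Gus, Jae, Cal, Hal, Kit, Mae, Lou, Ada, Fay}); total cost 6 + 8 + 7 + 3 = 24.
No covering selection has total cost below 24.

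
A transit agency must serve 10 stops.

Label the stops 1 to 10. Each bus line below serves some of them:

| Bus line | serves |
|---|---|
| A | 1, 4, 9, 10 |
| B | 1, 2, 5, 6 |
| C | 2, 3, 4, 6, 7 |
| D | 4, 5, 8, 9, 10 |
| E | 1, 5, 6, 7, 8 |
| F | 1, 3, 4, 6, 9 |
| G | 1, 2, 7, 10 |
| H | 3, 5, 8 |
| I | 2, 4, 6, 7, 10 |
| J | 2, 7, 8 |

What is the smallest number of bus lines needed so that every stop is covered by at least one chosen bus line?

3

Take {E, F, I}. Their union is {1, 2, 3, 4, 5, 6, 7, 8, 9, 10}, which is all 10 stops.
No 2 of the 10 bus lines cover everything (all 45 combinations miss at least one stop), so 3 is optimal.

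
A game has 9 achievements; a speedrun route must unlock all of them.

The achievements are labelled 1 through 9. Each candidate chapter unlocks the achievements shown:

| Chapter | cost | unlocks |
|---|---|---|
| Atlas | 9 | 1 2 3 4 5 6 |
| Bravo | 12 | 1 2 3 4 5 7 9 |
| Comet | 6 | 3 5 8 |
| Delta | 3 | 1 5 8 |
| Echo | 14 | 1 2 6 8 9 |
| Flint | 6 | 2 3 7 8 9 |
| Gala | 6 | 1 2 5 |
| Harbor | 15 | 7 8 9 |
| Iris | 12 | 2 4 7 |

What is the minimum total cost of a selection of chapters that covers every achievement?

15

Atlas, Flint together cover every achievement (Atlas ∪ Flint = {1, 2, 3, 4, 5, 6, 7, 8, 9}); total cost 9 + 6 = 15.
The greedy pick Delta, Flint, Atlas costs 18; no covering selection beats 15.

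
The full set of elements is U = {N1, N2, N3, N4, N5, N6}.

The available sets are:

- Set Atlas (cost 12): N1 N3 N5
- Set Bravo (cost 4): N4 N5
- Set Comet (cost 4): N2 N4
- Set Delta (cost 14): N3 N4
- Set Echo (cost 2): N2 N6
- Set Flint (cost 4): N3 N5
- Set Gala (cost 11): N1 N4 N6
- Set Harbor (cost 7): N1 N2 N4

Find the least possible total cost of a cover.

13

Echo, Flint, Harbor together cover every element (Echo ∪ Flint ∪ Harbor = {N1, N2, N3, N4, N5, N6}); total cost 2 + 4 + 7 = 13.
The greedy pick Echo, Bravo, Flint, Harbor costs 17; no covering selection beats 13.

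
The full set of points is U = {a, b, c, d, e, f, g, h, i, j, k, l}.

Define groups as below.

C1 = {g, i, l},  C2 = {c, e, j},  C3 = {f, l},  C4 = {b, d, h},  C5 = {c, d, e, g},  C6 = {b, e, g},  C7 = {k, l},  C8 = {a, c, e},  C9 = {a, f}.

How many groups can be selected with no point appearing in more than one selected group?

C2, C4, C7, C9 are pairwise disjoint (C2={c,e,j}; C4={b,d,h}; C7={k,l}; C9={a,f}).
Every remaining group overlaps one of these, and no 5 of the listed groups are pairwise disjoint, so 4 is the maximum.

4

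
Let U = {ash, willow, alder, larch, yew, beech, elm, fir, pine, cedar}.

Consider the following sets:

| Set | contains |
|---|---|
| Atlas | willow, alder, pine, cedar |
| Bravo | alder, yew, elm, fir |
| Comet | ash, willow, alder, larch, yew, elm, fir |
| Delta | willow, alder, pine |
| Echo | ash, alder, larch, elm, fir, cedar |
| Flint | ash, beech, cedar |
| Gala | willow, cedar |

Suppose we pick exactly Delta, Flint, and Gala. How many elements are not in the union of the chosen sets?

Union of Delta, Flint, Gala = {ash, willow, alder, beech, pine, cedar}.
Not covered: larch, yew, elm, fir — 4 elements.

4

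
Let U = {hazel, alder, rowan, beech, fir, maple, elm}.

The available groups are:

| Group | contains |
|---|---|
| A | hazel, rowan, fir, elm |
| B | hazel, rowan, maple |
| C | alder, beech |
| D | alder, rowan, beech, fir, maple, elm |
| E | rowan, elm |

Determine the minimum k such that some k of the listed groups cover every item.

2

A and D together: A ∪ D = {hazel, alder, rowan, beech, fir, maple, elm} — every item is covered.
No single group has all 7 items (the largest, D, has 6), so 2 is optimal.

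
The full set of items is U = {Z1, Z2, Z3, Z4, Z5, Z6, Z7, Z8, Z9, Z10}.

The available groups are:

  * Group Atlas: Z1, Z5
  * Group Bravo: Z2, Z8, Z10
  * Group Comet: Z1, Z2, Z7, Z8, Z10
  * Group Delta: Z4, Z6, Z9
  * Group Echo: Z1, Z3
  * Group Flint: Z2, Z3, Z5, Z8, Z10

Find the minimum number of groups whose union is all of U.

Comet and Delta and Flint together: Comet ∪ Delta ∪ Flint = {Z1, Z2, Z3, Z4, Z5, Z6, Z7, Z8, Z9, Z10} — every item is covered.
Only Delta contains Z4, so Delta is forced; the remaining 7 items need at least 2 more groups (each remaining group adds at most 5) — so at least 3 groups are needed, and 3 is optimal.

3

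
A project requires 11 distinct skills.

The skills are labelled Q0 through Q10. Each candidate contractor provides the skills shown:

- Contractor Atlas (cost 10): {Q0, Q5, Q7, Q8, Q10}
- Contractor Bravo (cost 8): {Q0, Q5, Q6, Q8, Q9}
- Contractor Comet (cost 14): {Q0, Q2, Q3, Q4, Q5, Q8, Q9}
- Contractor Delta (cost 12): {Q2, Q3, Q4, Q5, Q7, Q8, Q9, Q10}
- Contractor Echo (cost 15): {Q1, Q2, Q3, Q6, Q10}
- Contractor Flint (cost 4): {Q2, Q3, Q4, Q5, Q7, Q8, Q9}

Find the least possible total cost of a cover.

27

Bravo, Echo, Flint together cover every skill (Bravo ∪ Echo ∪ Flint = {Q0, Q1, Q2, Q3, Q4, Q5, Q6, Q7, Q8, Q9, Q10}); total cost 8 + 15 + 4 = 27.
No covering selection has total cost below 27.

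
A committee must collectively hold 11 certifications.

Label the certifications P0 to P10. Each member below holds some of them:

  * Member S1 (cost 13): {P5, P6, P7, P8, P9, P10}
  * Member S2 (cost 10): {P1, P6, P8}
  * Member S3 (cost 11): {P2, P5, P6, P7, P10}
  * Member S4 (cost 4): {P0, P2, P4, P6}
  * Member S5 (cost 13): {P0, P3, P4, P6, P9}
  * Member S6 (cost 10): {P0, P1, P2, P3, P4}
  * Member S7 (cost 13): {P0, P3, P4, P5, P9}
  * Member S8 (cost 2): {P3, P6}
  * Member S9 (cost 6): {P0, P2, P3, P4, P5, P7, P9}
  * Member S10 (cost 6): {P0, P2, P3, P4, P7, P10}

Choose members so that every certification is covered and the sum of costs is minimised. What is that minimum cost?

22

S2, S9, S10 together cover every certification (S2 ∪ S9 ∪ S10 = {P0, P1, P2, P3, P4, P5, P6, P7, P8, P9, P10}); total cost 10 + 6 + 6 = 22.
The greedy pick S9, S8, S2, S10 costs 24; no covering selection beats 22.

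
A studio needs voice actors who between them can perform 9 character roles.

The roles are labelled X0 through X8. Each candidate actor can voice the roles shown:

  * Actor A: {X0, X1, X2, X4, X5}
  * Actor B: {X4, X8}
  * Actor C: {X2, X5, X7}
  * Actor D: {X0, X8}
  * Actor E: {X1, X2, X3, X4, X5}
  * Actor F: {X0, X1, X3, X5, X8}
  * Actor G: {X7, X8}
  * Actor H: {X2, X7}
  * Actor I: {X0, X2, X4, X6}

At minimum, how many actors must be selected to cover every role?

E and G and I together: E ∪ G ∪ I = {X0, X1, X2, X3, X4, X5, X6, X7, X8} — every role is covered.
Only I contains X6, so I is forced; the remaining 5 roles need at least 2 more actors (each remaining actor adds at most 4) — so at least 3 actors are needed, and 3 is optimal.

3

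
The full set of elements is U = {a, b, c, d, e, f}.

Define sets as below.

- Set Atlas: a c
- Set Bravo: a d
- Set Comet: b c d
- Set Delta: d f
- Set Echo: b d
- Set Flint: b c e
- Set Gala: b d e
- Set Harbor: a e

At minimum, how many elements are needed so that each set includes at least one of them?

H = {a, b, d} meets every set (each contains at least one member of H), and |H| = 3.
No choice of 2 elements meets every set, so 3 is the minimum.

3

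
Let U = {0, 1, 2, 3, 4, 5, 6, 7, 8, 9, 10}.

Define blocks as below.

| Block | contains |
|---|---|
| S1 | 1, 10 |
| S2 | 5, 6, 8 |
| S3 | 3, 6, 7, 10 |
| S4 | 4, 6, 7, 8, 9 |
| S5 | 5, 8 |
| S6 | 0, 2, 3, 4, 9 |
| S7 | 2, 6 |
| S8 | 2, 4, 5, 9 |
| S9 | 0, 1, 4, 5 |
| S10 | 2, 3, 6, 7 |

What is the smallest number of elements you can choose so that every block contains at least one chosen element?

H = {2, 4, 8, 10} meets every block (each contains at least one member of H), and |H| = 4.
No choice of 3 elements meets every block, so 4 is the minimum.

4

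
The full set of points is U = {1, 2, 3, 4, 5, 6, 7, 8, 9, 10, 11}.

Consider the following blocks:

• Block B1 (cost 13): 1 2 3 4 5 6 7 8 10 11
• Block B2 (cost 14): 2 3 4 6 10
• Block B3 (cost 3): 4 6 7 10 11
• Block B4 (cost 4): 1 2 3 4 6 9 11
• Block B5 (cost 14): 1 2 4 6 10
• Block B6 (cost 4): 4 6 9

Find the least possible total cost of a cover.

B1, B6 together cover every point (B1 ∪ B6 = {1, 2, 3, 4, 5, 6, 7, 8, 9, 10, 11}); total cost 13 + 4 = 17.
The greedy pick B4, B3, B1 costs 20; no covering selection beats 17.

17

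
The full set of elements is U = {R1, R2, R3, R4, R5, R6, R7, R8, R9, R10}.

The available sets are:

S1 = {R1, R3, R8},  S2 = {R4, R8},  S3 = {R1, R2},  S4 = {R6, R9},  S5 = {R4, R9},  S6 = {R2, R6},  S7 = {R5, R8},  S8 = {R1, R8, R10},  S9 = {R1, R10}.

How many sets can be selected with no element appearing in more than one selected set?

S5, S6, S7, S9 are pairwise disjoint (S5={R4,R9}; S6={R2,R6}; S7={R5,R8}; S9={R1,R10}).
Every remaining set overlaps one of these, and no 5 of the listed sets are pairwise disjoint, so 4 is the maximum.

4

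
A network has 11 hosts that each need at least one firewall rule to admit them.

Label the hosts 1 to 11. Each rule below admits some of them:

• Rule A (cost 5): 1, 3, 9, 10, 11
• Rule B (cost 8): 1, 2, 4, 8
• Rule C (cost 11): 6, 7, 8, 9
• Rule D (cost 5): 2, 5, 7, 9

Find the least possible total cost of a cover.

A, B, C, D together cover every host (A ∪ B ∪ C ∪ D = {1, 2, 3, 4, 5, 6, 7, 8, 9, 10, 11}); total cost 5 + 8 + 11 + 5 = 29.
No covering selection has total cost below 29.

29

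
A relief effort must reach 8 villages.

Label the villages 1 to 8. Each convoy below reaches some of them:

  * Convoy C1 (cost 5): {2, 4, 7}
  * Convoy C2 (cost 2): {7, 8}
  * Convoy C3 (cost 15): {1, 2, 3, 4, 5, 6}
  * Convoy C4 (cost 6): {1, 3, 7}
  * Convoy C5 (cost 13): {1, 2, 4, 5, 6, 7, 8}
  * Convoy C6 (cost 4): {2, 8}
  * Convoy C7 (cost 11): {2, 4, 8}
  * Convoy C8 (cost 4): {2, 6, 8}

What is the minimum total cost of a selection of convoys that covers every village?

17

C2, C3 together cover every village (C2 ∪ C3 = {1, 2, 3, 4, 5, 6, 7, 8}); total cost 2 + 15 = 17.
The greedy pick C2, C8, C4, C1, C5 costs 30; no covering selection beats 17.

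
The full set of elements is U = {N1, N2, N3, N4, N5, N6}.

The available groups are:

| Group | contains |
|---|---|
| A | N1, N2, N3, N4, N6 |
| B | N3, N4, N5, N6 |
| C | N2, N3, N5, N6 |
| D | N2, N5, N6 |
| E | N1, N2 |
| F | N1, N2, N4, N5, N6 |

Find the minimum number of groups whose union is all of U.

A and D together: A ∪ D = {N1, N2, N3, N4, N5, N6} — every element is covered.
No single group has all 6 elements (the largest, A, has 5), so 2 is optimal.

2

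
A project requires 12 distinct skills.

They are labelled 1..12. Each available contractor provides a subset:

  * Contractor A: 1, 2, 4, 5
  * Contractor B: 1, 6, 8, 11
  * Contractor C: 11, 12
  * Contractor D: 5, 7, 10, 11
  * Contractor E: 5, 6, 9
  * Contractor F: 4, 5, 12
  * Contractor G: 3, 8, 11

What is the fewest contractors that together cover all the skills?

Take {A, D, E, F, G}. Their union is {1, 2, 3, 4, 5, 6, 7, 8, 9, 10, 11, 12}, which is all 12 skills.
No 4 of the 7 contractors cover everything (all 35 combinations miss at least one skill), so 5 is optimal.

5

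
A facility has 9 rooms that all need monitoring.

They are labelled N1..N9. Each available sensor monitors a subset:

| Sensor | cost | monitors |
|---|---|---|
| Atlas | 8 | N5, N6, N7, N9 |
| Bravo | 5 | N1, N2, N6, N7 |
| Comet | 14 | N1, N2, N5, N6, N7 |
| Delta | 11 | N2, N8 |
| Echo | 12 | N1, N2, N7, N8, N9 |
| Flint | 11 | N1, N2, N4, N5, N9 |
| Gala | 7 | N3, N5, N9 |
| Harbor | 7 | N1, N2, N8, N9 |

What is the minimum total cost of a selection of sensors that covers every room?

Bravo, Flint, Gala, Harbor together cover every room (Bravo ∪ Flint ∪ Gala ∪ Harbor = {N1, N2, N3, N4, N5, N6, N7, N8, N9}); total cost 5 + 11 + 7 + 7 = 30.
No covering selection has total cost below 30.

30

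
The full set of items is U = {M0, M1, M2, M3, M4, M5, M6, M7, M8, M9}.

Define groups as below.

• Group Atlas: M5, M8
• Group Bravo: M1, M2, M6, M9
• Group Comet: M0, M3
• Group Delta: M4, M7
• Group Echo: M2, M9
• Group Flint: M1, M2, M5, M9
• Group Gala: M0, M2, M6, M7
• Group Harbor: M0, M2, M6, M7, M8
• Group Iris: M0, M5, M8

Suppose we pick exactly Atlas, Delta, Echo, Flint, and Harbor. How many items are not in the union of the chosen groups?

1

Union of Atlas, Delta, Echo, Flint, Harbor = {M0, M1, M2, M4, M5, M6, M7, M8, M9}.
Not covered: M3 — 1 item.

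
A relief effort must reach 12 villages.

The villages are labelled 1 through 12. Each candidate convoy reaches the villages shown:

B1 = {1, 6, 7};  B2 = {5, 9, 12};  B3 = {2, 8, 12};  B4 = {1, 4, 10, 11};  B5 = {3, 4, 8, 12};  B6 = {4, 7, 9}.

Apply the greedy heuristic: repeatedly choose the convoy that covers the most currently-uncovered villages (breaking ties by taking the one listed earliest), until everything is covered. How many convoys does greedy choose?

Greedy: pick B4 (covers 4 new) → pick B2 (covers 3 new) → pick B1 (covers 2 new) → pick B3 (covers 2 new) → pick B5 (covers 1 new). Total picks: 5.

5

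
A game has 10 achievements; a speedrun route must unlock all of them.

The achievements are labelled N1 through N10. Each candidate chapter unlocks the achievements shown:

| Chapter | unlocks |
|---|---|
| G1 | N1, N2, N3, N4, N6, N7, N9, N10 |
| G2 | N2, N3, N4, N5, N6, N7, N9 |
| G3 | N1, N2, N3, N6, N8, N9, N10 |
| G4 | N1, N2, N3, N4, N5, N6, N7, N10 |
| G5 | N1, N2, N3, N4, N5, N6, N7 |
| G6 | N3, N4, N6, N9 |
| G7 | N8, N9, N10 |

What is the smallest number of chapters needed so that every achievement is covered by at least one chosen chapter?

Take {G2, G3}. Their union is {N1, N2, N3, N4, N5, N6, N7, N8, N9, N10}, which is all 10 achievements.
No single chapter has all 10 achievements (the largest, G1, has 8), so 2 is optimal.

2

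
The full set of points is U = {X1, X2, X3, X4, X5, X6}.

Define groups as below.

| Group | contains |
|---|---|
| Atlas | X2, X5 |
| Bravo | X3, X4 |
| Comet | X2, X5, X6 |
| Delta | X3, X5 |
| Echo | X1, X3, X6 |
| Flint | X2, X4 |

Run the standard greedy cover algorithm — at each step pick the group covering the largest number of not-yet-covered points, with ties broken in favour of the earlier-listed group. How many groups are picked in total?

3

Greedy: pick Comet (covers 3 new) → pick Bravo (covers 2 new) → pick Echo (covers 1 new). Total picks: 3.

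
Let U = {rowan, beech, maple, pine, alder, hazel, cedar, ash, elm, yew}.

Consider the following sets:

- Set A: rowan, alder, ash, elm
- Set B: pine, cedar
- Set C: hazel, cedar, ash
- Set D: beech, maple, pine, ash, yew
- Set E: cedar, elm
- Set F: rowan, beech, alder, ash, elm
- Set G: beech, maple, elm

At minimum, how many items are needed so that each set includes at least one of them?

Take H = {beech, cedar, ash}. Each listed set contains at least one of these, so H is a hitting set of size 3.
No choice of 2 items meets every set, so 3 is the minimum.

3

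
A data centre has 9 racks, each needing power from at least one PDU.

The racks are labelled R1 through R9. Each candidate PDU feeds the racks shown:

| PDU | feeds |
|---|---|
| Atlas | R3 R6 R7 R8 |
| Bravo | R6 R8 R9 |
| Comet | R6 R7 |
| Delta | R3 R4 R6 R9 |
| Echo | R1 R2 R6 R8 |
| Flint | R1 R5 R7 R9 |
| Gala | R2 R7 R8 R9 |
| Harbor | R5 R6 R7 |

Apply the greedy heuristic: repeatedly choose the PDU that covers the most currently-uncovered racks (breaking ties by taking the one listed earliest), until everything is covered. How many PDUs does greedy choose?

Greedy: pick Atlas (covers 4 new) → pick Flint (covers 3 new) → pick Delta (covers 1 new) → pick Echo (covers 1 new). Total picks: 4.
(The true minimum cover uses only 3 PDUs, so greedy is not optimal here.)

4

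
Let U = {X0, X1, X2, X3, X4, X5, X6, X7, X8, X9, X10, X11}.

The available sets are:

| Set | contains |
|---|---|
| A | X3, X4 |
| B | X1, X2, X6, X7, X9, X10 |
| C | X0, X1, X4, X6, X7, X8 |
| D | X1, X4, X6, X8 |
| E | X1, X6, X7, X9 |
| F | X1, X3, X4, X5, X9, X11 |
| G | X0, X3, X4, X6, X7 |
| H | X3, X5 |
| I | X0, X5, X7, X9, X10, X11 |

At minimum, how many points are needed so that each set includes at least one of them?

3

The 3 points {X3, X4, X9} hit every set.
No choice of 2 points meets every set, so 3 is the minimum.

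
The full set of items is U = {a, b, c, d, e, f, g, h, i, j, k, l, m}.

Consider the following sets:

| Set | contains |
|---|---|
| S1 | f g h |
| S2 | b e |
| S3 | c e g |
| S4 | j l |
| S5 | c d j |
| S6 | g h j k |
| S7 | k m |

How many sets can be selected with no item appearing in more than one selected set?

S1, S2, S4, S7 are pairwise disjoint (S1={f,g,h}; S2={b,e}; S4={j,l}; S7={k,m}).
Every remaining set overlaps one of these, and no 5 of the listed sets are pairwise disjoint, so 4 is the maximum.

4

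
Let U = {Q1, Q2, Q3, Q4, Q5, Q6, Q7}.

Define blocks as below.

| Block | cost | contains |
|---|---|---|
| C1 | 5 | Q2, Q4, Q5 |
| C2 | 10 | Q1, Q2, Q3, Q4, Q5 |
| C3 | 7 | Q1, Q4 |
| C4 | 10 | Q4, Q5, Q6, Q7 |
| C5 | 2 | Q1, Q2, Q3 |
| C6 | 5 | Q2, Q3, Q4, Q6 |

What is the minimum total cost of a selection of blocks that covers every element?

12

C4, C5 together cover every element (C4 ∪ C5 = {Q1, Q2, Q3, Q4, Q5, Q6, Q7}); total cost 10 + 2 = 12.
The greedy pick C5, C1, C4 costs 17; no covering selection beats 12.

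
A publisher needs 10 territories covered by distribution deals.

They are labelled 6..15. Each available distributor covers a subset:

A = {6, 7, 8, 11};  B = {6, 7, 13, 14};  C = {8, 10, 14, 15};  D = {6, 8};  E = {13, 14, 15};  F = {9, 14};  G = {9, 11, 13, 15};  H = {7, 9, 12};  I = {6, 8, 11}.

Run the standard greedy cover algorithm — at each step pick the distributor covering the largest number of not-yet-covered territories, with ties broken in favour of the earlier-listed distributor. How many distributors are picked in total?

Greedy: pick A (covers 4 new) → pick C (covers 3 new) → pick G (covers 2 new) → pick H (covers 1 new). Total picks: 4.

4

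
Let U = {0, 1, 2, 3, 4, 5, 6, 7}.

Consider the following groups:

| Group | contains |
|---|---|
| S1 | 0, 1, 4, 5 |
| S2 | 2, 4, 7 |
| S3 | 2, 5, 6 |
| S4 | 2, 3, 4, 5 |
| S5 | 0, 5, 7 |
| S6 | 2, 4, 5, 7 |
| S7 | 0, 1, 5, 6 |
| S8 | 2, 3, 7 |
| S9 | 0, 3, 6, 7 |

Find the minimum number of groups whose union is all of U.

S6 and S7 and S9 together: S6 ∪ S7 ∪ S9 = {0, 1, 2, 3, 4, 5, 6, 7} — every element is covered.
No 2 of the 9 groups cover everything (all 36 combinations miss at least one element), so 3 is optimal.

3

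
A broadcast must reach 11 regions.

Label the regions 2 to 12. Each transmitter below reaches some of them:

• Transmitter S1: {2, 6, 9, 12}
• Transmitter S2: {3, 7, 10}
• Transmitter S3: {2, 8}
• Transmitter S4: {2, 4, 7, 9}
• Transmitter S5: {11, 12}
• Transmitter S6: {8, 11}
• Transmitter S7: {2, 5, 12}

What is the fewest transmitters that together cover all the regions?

S1 and S2 and S4 and S6 and S7 together: S1 ∪ S2 ∪ S4 ∪ S6 ∪ S7 = {2, 3, 4, 5, 6, 7, 8, 9, 10, 11, 12} — every region is covered.
Only S4 contains 4, so S4 is forced; the remaining 7 regions need at least 4 more transmitters (each remaining transmitter adds at most 2) — so at least 5 transmitters are needed, and 5 is optimal.

5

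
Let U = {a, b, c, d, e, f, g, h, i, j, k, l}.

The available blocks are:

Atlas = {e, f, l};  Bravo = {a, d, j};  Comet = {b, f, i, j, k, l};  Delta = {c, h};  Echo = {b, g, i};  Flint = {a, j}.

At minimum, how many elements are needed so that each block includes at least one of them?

4

Take T = {a, c, f, g}. Each listed block contains at least one of these, so T is a hitting set of size 4.
The blocks Atlas, Bravo, Delta, Echo are pairwise disjoint, so any hitting set needs a separate element for each — at least 4. Hence 4 is optimal.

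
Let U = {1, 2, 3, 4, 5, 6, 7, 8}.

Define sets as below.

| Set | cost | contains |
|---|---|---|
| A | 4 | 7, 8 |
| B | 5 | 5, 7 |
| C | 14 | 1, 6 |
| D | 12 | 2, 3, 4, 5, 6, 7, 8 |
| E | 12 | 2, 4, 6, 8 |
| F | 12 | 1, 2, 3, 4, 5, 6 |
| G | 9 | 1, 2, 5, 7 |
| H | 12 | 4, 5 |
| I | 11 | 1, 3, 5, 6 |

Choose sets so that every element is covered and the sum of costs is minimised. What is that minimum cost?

A, F together cover every element (A ∪ F = {1, 2, 3, 4, 5, 6, 7, 8}); total cost 4 + 12 = 16.
The greedy pick D, G costs 21; no covering selection beats 16.

16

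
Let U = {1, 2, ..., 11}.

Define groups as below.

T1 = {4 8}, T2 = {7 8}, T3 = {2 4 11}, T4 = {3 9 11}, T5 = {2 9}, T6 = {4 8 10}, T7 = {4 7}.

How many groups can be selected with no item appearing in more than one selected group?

T2, T4 are pairwise disjoint (T2={7,8}; T4={3,9,11}).
Every remaining group overlaps one of these, and no 3 of the listed groups are pairwise disjoint, so 2 is the maximum.

2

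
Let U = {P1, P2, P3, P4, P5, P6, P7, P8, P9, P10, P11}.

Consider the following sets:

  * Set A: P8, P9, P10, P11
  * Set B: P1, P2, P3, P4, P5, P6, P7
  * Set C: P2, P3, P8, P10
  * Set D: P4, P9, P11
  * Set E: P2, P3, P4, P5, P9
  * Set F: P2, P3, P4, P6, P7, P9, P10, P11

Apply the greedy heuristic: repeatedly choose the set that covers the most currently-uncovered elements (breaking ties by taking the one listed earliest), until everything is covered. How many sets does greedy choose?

Greedy: pick F (covers 8 new) → pick B (covers 2 new) → pick A (covers 1 new). Total picks: 3.
(The true minimum cover uses only 2 sets, so greedy is not optimal here.)

3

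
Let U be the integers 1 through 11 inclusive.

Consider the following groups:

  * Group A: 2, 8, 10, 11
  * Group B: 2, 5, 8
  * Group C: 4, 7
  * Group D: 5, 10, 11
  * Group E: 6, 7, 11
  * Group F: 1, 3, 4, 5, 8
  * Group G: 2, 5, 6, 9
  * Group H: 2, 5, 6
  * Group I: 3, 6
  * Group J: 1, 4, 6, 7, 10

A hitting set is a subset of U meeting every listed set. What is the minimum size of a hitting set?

T = {4, 5, 6, 10} meets every group (each contains at least one member of T), and |T| = 4.
No choice of 3 items meets every group, so 4 is the minimum.

4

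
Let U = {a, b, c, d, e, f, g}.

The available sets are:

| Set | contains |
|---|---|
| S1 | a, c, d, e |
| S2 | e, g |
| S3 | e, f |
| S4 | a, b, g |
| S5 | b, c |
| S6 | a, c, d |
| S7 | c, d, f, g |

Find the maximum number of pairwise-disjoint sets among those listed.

2

S3, S4 are pairwise disjoint (S3={e,f}; S4={a,b,g}).
Every remaining set overlaps one of these, and no 3 of the listed sets are pairwise disjoint, so 2 is the maximum.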